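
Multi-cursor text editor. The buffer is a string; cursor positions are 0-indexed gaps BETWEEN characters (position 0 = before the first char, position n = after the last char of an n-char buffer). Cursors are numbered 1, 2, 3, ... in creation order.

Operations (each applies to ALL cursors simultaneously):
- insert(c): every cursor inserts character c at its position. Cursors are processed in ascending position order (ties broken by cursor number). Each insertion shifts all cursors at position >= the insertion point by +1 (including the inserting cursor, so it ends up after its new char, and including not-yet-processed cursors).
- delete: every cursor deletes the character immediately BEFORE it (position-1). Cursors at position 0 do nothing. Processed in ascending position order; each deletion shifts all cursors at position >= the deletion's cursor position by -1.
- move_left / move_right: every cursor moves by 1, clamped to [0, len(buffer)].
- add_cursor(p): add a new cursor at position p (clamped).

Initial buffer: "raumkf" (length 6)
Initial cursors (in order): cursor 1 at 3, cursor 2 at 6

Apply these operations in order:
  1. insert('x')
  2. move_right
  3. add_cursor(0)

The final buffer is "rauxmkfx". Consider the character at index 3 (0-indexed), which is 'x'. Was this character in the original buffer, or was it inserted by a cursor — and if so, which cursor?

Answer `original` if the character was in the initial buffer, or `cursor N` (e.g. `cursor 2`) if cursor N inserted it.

After op 1 (insert('x')): buffer="rauxmkfx" (len 8), cursors c1@4 c2@8, authorship ...1...2
After op 2 (move_right): buffer="rauxmkfx" (len 8), cursors c1@5 c2@8, authorship ...1...2
After op 3 (add_cursor(0)): buffer="rauxmkfx" (len 8), cursors c3@0 c1@5 c2@8, authorship ...1...2
Authorship (.=original, N=cursor N): . . . 1 . . . 2
Index 3: author = 1

Answer: cursor 1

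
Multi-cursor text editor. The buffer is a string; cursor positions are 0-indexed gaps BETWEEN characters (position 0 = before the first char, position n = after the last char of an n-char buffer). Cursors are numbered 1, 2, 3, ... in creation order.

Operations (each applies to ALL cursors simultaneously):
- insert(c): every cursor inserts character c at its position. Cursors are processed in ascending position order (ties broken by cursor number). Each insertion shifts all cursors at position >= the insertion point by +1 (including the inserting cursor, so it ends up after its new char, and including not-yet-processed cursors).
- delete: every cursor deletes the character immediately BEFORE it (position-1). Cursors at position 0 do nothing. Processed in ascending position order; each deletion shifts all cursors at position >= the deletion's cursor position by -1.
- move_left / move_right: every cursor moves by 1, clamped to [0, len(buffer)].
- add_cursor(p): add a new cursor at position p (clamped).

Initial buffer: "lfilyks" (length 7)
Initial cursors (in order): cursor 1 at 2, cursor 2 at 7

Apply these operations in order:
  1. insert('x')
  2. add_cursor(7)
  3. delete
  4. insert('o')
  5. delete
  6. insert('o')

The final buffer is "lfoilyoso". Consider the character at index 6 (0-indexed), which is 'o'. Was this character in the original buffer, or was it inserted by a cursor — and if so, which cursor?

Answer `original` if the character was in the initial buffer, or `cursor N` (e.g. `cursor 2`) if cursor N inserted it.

Answer: cursor 3

Derivation:
After op 1 (insert('x')): buffer="lfxilyksx" (len 9), cursors c1@3 c2@9, authorship ..1.....2
After op 2 (add_cursor(7)): buffer="lfxilyksx" (len 9), cursors c1@3 c3@7 c2@9, authorship ..1.....2
After op 3 (delete): buffer="lfilys" (len 6), cursors c1@2 c3@5 c2@6, authorship ......
After op 4 (insert('o')): buffer="lfoilyoso" (len 9), cursors c1@3 c3@7 c2@9, authorship ..1...3.2
After op 5 (delete): buffer="lfilys" (len 6), cursors c1@2 c3@5 c2@6, authorship ......
After op 6 (insert('o')): buffer="lfoilyoso" (len 9), cursors c1@3 c3@7 c2@9, authorship ..1...3.2
Authorship (.=original, N=cursor N): . . 1 . . . 3 . 2
Index 6: author = 3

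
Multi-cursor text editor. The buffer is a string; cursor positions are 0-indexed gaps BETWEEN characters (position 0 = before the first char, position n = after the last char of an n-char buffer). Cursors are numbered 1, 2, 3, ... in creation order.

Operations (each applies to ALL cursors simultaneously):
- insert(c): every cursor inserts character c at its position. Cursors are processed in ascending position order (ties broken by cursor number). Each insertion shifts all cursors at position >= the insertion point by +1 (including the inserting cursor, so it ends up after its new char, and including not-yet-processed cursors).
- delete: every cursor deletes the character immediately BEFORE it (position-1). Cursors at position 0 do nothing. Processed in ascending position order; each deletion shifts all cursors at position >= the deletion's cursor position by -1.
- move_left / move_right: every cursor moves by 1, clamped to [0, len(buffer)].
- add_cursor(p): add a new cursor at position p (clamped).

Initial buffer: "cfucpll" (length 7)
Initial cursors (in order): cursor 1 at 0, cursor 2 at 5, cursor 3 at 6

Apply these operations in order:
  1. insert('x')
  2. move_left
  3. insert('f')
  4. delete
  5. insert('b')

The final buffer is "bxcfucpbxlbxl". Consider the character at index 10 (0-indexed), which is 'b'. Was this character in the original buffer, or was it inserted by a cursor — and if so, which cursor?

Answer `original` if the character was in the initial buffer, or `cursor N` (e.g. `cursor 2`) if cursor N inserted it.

After op 1 (insert('x')): buffer="xcfucpxlxl" (len 10), cursors c1@1 c2@7 c3@9, authorship 1.....2.3.
After op 2 (move_left): buffer="xcfucpxlxl" (len 10), cursors c1@0 c2@6 c3@8, authorship 1.....2.3.
After op 3 (insert('f')): buffer="fxcfucpfxlfxl" (len 13), cursors c1@1 c2@8 c3@11, authorship 11.....22.33.
After op 4 (delete): buffer="xcfucpxlxl" (len 10), cursors c1@0 c2@6 c3@8, authorship 1.....2.3.
After op 5 (insert('b')): buffer="bxcfucpbxlbxl" (len 13), cursors c1@1 c2@8 c3@11, authorship 11.....22.33.
Authorship (.=original, N=cursor N): 1 1 . . . . . 2 2 . 3 3 .
Index 10: author = 3

Answer: cursor 3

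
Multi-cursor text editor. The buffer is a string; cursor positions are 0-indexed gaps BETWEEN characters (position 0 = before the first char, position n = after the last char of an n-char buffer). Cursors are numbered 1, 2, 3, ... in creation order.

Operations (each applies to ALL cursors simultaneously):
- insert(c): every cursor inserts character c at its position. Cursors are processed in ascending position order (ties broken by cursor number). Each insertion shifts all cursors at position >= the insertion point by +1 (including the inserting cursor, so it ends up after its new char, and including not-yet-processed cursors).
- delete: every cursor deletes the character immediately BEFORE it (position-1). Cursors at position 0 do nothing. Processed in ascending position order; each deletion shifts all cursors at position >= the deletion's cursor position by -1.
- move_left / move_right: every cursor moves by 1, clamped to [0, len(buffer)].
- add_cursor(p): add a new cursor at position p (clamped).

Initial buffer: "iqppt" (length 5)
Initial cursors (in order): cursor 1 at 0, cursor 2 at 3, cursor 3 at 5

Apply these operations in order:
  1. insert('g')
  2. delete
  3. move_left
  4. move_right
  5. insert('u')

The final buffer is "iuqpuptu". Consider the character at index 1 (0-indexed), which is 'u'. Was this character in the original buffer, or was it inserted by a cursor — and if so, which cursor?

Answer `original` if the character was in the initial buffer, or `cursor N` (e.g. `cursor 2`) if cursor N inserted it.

Answer: cursor 1

Derivation:
After op 1 (insert('g')): buffer="giqpgptg" (len 8), cursors c1@1 c2@5 c3@8, authorship 1...2..3
After op 2 (delete): buffer="iqppt" (len 5), cursors c1@0 c2@3 c3@5, authorship .....
After op 3 (move_left): buffer="iqppt" (len 5), cursors c1@0 c2@2 c3@4, authorship .....
After op 4 (move_right): buffer="iqppt" (len 5), cursors c1@1 c2@3 c3@5, authorship .....
After op 5 (insert('u')): buffer="iuqpuptu" (len 8), cursors c1@2 c2@5 c3@8, authorship .1..2..3
Authorship (.=original, N=cursor N): . 1 . . 2 . . 3
Index 1: author = 1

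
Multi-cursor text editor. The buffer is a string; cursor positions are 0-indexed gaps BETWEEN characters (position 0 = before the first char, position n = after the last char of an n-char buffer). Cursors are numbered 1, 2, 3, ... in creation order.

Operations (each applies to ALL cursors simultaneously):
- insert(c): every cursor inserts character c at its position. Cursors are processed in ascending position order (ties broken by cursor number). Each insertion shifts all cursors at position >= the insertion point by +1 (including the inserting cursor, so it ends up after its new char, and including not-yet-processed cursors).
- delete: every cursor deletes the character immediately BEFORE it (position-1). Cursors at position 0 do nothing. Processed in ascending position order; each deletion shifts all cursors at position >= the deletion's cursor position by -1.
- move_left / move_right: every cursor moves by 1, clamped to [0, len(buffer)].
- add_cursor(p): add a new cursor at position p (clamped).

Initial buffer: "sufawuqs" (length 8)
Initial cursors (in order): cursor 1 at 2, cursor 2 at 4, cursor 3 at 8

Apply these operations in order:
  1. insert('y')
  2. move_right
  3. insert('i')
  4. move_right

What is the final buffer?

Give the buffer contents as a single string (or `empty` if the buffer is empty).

After op 1 (insert('y')): buffer="suyfaywuqsy" (len 11), cursors c1@3 c2@6 c3@11, authorship ..1..2....3
After op 2 (move_right): buffer="suyfaywuqsy" (len 11), cursors c1@4 c2@7 c3@11, authorship ..1..2....3
After op 3 (insert('i')): buffer="suyfiaywiuqsyi" (len 14), cursors c1@5 c2@9 c3@14, authorship ..1.1.2.2...33
After op 4 (move_right): buffer="suyfiaywiuqsyi" (len 14), cursors c1@6 c2@10 c3@14, authorship ..1.1.2.2...33

Answer: suyfiaywiuqsyi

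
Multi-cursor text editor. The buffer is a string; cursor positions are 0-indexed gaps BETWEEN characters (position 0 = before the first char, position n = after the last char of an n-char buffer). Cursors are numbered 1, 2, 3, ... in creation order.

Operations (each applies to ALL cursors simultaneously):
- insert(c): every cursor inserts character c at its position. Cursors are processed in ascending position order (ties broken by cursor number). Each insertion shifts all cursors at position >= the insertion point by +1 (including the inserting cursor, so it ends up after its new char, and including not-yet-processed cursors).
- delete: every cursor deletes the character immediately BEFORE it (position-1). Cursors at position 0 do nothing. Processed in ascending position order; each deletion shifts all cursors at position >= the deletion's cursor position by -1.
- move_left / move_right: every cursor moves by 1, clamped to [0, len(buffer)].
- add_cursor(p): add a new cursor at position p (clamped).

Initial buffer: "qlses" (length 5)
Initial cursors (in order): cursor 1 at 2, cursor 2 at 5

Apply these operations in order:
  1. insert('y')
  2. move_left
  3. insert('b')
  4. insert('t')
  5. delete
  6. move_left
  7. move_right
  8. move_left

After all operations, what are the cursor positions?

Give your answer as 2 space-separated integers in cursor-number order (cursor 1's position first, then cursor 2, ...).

Answer: 2 7

Derivation:
After op 1 (insert('y')): buffer="qlysesy" (len 7), cursors c1@3 c2@7, authorship ..1...2
After op 2 (move_left): buffer="qlysesy" (len 7), cursors c1@2 c2@6, authorship ..1...2
After op 3 (insert('b')): buffer="qlbysesby" (len 9), cursors c1@3 c2@8, authorship ..11...22
After op 4 (insert('t')): buffer="qlbtysesbty" (len 11), cursors c1@4 c2@10, authorship ..111...222
After op 5 (delete): buffer="qlbysesby" (len 9), cursors c1@3 c2@8, authorship ..11...22
After op 6 (move_left): buffer="qlbysesby" (len 9), cursors c1@2 c2@7, authorship ..11...22
After op 7 (move_right): buffer="qlbysesby" (len 9), cursors c1@3 c2@8, authorship ..11...22
After op 8 (move_left): buffer="qlbysesby" (len 9), cursors c1@2 c2@7, authorship ..11...22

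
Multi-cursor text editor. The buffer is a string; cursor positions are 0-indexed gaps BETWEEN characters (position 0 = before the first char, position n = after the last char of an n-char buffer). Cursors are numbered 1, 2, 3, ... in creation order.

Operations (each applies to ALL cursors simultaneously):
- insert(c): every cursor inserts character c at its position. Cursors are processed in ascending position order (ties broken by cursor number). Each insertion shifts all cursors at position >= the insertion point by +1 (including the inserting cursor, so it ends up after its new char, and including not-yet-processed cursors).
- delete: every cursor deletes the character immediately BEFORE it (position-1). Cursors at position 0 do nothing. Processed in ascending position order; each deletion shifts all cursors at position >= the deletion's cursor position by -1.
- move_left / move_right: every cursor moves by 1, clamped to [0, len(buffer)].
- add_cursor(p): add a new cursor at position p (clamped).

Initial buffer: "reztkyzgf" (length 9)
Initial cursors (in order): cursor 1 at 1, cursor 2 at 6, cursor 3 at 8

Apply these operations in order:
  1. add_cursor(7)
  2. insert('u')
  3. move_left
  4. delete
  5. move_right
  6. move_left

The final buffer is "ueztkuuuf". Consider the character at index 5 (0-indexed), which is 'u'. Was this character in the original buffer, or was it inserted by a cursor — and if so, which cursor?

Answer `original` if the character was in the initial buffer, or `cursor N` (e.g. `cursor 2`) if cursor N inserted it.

Answer: cursor 2

Derivation:
After op 1 (add_cursor(7)): buffer="reztkyzgf" (len 9), cursors c1@1 c2@6 c4@7 c3@8, authorship .........
After op 2 (insert('u')): buffer="rueztkyuzuguf" (len 13), cursors c1@2 c2@8 c4@10 c3@12, authorship .1.....2.4.3.
After op 3 (move_left): buffer="rueztkyuzuguf" (len 13), cursors c1@1 c2@7 c4@9 c3@11, authorship .1.....2.4.3.
After op 4 (delete): buffer="ueztkuuuf" (len 9), cursors c1@0 c2@5 c4@6 c3@7, authorship 1....243.
After op 5 (move_right): buffer="ueztkuuuf" (len 9), cursors c1@1 c2@6 c4@7 c3@8, authorship 1....243.
After op 6 (move_left): buffer="ueztkuuuf" (len 9), cursors c1@0 c2@5 c4@6 c3@7, authorship 1....243.
Authorship (.=original, N=cursor N): 1 . . . . 2 4 3 .
Index 5: author = 2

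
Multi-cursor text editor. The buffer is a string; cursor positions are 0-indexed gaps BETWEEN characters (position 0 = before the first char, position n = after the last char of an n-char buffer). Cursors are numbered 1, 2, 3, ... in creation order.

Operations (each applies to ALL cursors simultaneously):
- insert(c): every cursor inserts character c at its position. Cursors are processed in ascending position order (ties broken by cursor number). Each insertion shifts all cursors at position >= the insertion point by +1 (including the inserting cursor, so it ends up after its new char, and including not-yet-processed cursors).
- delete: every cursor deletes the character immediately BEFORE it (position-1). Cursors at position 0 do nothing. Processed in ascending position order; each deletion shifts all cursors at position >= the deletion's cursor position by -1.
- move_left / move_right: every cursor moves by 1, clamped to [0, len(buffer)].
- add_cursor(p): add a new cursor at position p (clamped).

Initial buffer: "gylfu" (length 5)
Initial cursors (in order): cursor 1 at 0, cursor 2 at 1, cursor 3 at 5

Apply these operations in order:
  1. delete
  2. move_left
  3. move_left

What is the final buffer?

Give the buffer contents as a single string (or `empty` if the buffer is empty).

After op 1 (delete): buffer="ylf" (len 3), cursors c1@0 c2@0 c3@3, authorship ...
After op 2 (move_left): buffer="ylf" (len 3), cursors c1@0 c2@0 c3@2, authorship ...
After op 3 (move_left): buffer="ylf" (len 3), cursors c1@0 c2@0 c3@1, authorship ...

Answer: ylf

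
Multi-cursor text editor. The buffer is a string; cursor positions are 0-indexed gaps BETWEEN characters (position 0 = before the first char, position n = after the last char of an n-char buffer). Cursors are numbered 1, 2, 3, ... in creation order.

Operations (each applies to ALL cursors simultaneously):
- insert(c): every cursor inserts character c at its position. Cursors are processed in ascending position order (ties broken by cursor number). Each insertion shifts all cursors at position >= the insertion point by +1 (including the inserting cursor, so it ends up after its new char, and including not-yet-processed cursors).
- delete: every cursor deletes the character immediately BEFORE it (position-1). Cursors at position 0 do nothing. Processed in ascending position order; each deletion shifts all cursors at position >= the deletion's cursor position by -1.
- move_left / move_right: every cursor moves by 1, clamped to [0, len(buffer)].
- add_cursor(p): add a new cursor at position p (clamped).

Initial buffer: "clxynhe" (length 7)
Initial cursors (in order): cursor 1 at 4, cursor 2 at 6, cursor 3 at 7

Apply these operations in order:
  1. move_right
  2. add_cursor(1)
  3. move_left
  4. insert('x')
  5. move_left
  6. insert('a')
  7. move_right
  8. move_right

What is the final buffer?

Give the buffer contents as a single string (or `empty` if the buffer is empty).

Answer: axclxyaxnhxaaxe

Derivation:
After op 1 (move_right): buffer="clxynhe" (len 7), cursors c1@5 c2@7 c3@7, authorship .......
After op 2 (add_cursor(1)): buffer="clxynhe" (len 7), cursors c4@1 c1@5 c2@7 c3@7, authorship .......
After op 3 (move_left): buffer="clxynhe" (len 7), cursors c4@0 c1@4 c2@6 c3@6, authorship .......
After op 4 (insert('x')): buffer="xclxyxnhxxe" (len 11), cursors c4@1 c1@6 c2@10 c3@10, authorship 4....1..23.
After op 5 (move_left): buffer="xclxyxnhxxe" (len 11), cursors c4@0 c1@5 c2@9 c3@9, authorship 4....1..23.
After op 6 (insert('a')): buffer="axclxyaxnhxaaxe" (len 15), cursors c4@1 c1@7 c2@13 c3@13, authorship 44....11..2233.
After op 7 (move_right): buffer="axclxyaxnhxaaxe" (len 15), cursors c4@2 c1@8 c2@14 c3@14, authorship 44....11..2233.
After op 8 (move_right): buffer="axclxyaxnhxaaxe" (len 15), cursors c4@3 c1@9 c2@15 c3@15, authorship 44....11..2233.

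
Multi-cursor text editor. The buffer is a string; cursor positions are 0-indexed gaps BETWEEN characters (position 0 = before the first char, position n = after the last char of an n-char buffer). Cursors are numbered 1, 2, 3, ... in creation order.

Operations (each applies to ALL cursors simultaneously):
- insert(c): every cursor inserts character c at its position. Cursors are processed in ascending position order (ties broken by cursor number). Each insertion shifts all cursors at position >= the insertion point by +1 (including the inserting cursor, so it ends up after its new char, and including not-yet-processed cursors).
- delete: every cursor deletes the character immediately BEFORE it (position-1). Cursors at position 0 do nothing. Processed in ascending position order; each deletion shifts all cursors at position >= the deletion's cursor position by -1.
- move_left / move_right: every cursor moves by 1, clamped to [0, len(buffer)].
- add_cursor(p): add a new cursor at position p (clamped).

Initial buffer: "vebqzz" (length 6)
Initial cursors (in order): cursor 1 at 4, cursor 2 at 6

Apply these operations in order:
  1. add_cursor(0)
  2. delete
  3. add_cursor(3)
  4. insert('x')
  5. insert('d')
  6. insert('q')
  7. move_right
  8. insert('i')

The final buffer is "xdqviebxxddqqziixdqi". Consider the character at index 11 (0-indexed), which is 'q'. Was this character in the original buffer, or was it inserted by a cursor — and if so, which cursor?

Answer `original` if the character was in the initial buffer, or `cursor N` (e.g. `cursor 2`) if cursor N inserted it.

After op 1 (add_cursor(0)): buffer="vebqzz" (len 6), cursors c3@0 c1@4 c2@6, authorship ......
After op 2 (delete): buffer="vebz" (len 4), cursors c3@0 c1@3 c2@4, authorship ....
After op 3 (add_cursor(3)): buffer="vebz" (len 4), cursors c3@0 c1@3 c4@3 c2@4, authorship ....
After op 4 (insert('x')): buffer="xvebxxzx" (len 8), cursors c3@1 c1@6 c4@6 c2@8, authorship 3...14.2
After op 5 (insert('d')): buffer="xdvebxxddzxd" (len 12), cursors c3@2 c1@9 c4@9 c2@12, authorship 33...1414.22
After op 6 (insert('q')): buffer="xdqvebxxddqqzxdq" (len 16), cursors c3@3 c1@12 c4@12 c2@16, authorship 333...141414.222
After op 7 (move_right): buffer="xdqvebxxddqqzxdq" (len 16), cursors c3@4 c1@13 c4@13 c2@16, authorship 333...141414.222
After op 8 (insert('i')): buffer="xdqviebxxddqqziixdqi" (len 20), cursors c3@5 c1@16 c4@16 c2@20, authorship 333.3..141414.142222
Authorship (.=original, N=cursor N): 3 3 3 . 3 . . 1 4 1 4 1 4 . 1 4 2 2 2 2
Index 11: author = 1

Answer: cursor 1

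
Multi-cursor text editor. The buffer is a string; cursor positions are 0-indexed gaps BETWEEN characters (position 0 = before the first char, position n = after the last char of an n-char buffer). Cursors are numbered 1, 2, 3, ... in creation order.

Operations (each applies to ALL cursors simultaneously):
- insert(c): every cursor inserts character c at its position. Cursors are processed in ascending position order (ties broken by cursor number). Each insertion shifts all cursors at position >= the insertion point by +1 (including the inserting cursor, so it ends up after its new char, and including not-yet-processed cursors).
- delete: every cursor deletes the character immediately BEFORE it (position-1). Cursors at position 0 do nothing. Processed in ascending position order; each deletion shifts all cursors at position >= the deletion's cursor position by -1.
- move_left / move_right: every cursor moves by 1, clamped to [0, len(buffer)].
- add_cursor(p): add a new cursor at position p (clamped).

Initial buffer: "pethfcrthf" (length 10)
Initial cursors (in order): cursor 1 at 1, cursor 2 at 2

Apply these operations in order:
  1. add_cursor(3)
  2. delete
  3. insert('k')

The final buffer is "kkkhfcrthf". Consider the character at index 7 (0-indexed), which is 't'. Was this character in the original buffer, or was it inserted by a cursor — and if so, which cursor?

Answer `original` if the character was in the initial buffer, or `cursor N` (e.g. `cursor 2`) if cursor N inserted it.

After op 1 (add_cursor(3)): buffer="pethfcrthf" (len 10), cursors c1@1 c2@2 c3@3, authorship ..........
After op 2 (delete): buffer="hfcrthf" (len 7), cursors c1@0 c2@0 c3@0, authorship .......
After op 3 (insert('k')): buffer="kkkhfcrthf" (len 10), cursors c1@3 c2@3 c3@3, authorship 123.......
Authorship (.=original, N=cursor N): 1 2 3 . . . . . . .
Index 7: author = original

Answer: original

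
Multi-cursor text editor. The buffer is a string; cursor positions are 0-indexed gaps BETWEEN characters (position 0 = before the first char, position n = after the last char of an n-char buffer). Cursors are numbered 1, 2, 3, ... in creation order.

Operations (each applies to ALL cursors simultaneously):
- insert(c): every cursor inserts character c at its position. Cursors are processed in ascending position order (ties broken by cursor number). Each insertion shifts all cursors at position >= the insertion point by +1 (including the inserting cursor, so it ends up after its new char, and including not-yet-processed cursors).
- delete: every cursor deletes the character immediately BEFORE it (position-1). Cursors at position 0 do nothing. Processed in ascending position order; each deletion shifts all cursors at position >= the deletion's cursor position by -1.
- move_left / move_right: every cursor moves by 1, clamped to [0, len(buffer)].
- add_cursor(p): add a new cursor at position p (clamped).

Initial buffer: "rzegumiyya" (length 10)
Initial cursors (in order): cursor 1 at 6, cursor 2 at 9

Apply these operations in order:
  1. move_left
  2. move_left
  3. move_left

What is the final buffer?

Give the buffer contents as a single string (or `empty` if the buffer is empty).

Answer: rzegumiyya

Derivation:
After op 1 (move_left): buffer="rzegumiyya" (len 10), cursors c1@5 c2@8, authorship ..........
After op 2 (move_left): buffer="rzegumiyya" (len 10), cursors c1@4 c2@7, authorship ..........
After op 3 (move_left): buffer="rzegumiyya" (len 10), cursors c1@3 c2@6, authorship ..........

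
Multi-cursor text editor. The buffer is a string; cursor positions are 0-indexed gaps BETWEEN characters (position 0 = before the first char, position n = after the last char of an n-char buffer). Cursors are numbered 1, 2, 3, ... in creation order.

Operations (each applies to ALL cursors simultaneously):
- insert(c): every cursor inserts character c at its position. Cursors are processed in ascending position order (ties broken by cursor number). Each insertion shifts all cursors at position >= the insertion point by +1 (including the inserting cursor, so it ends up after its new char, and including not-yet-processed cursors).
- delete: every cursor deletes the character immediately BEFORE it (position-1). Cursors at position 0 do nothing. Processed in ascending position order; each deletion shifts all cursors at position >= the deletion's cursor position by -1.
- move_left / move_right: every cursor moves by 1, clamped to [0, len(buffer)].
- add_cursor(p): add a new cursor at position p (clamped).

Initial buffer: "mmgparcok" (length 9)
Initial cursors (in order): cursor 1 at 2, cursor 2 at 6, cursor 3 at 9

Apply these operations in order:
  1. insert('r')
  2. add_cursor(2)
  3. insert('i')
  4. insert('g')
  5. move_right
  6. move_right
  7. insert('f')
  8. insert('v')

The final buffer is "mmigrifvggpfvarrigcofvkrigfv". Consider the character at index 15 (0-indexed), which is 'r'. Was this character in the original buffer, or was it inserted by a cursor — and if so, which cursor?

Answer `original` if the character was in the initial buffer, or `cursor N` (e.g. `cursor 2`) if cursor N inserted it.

After op 1 (insert('r')): buffer="mmrgparrcokr" (len 12), cursors c1@3 c2@8 c3@12, authorship ..1....2...3
After op 2 (add_cursor(2)): buffer="mmrgparrcokr" (len 12), cursors c4@2 c1@3 c2@8 c3@12, authorship ..1....2...3
After op 3 (insert('i')): buffer="mmirigparricokri" (len 16), cursors c4@3 c1@5 c2@11 c3@16, authorship ..411....22...33
After op 4 (insert('g')): buffer="mmigriggparrigcokrig" (len 20), cursors c4@4 c1@7 c2@14 c3@20, authorship ..44111....222...333
After op 5 (move_right): buffer="mmigriggparrigcokrig" (len 20), cursors c4@5 c1@8 c2@15 c3@20, authorship ..44111....222...333
After op 6 (move_right): buffer="mmigriggparrigcokrig" (len 20), cursors c4@6 c1@9 c2@16 c3@20, authorship ..44111....222...333
After op 7 (insert('f')): buffer="mmigrifggpfarrigcofkrigf" (len 24), cursors c4@7 c1@11 c2@19 c3@24, authorship ..441141..1..222..2.3333
After op 8 (insert('v')): buffer="mmigrifvggpfvarrigcofvkrigfv" (len 28), cursors c4@8 c1@13 c2@22 c3@28, authorship ..4411441..11..222..22.33333
Authorship (.=original, N=cursor N): . . 4 4 1 1 4 4 1 . . 1 1 . . 2 2 2 . . 2 2 . 3 3 3 3 3
Index 15: author = 2

Answer: cursor 2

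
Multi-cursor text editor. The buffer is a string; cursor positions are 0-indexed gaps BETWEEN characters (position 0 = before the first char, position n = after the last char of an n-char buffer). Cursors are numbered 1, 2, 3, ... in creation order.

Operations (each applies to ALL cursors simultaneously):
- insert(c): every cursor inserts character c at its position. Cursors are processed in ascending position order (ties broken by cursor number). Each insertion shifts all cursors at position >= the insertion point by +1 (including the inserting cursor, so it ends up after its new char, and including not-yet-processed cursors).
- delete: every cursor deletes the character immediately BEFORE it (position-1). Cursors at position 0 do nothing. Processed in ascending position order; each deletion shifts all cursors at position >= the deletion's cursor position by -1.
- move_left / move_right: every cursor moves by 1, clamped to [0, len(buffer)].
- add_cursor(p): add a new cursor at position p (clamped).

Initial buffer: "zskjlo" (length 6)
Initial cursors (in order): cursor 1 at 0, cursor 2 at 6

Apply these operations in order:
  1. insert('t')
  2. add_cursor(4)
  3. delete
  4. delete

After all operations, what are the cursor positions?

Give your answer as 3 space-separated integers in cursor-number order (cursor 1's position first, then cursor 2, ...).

Answer: 0 3 1

Derivation:
After op 1 (insert('t')): buffer="tzskjlot" (len 8), cursors c1@1 c2@8, authorship 1......2
After op 2 (add_cursor(4)): buffer="tzskjlot" (len 8), cursors c1@1 c3@4 c2@8, authorship 1......2
After op 3 (delete): buffer="zsjlo" (len 5), cursors c1@0 c3@2 c2@5, authorship .....
After op 4 (delete): buffer="zjl" (len 3), cursors c1@0 c3@1 c2@3, authorship ...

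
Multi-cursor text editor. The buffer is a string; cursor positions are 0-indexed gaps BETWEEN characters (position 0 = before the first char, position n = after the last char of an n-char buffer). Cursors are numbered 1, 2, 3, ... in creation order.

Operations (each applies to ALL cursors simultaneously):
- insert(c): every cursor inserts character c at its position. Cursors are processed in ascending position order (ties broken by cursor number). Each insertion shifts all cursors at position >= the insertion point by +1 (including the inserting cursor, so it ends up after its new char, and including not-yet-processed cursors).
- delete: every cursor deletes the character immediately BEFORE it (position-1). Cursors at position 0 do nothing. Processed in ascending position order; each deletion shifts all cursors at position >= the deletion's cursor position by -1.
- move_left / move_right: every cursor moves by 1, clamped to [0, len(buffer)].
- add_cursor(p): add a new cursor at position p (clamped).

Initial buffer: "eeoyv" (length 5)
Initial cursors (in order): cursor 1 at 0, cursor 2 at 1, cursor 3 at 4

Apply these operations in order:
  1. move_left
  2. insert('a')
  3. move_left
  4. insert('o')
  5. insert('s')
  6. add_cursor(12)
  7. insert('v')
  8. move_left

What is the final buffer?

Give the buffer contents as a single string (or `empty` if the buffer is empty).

Answer: aoossvvaeeoosvavyv

Derivation:
After op 1 (move_left): buffer="eeoyv" (len 5), cursors c1@0 c2@0 c3@3, authorship .....
After op 2 (insert('a')): buffer="aaeeoayv" (len 8), cursors c1@2 c2@2 c3@6, authorship 12...3..
After op 3 (move_left): buffer="aaeeoayv" (len 8), cursors c1@1 c2@1 c3@5, authorship 12...3..
After op 4 (insert('o')): buffer="aooaeeooayv" (len 11), cursors c1@3 c2@3 c3@8, authorship 1122...33..
After op 5 (insert('s')): buffer="aoossaeeoosayv" (len 14), cursors c1@5 c2@5 c3@11, authorship 112122...333..
After op 6 (add_cursor(12)): buffer="aoossaeeoosayv" (len 14), cursors c1@5 c2@5 c3@11 c4@12, authorship 112122...333..
After op 7 (insert('v')): buffer="aoossvvaeeoosvavyv" (len 18), cursors c1@7 c2@7 c3@14 c4@16, authorship 11212122...33334..
After op 8 (move_left): buffer="aoossvvaeeoosvavyv" (len 18), cursors c1@6 c2@6 c3@13 c4@15, authorship 11212122...33334..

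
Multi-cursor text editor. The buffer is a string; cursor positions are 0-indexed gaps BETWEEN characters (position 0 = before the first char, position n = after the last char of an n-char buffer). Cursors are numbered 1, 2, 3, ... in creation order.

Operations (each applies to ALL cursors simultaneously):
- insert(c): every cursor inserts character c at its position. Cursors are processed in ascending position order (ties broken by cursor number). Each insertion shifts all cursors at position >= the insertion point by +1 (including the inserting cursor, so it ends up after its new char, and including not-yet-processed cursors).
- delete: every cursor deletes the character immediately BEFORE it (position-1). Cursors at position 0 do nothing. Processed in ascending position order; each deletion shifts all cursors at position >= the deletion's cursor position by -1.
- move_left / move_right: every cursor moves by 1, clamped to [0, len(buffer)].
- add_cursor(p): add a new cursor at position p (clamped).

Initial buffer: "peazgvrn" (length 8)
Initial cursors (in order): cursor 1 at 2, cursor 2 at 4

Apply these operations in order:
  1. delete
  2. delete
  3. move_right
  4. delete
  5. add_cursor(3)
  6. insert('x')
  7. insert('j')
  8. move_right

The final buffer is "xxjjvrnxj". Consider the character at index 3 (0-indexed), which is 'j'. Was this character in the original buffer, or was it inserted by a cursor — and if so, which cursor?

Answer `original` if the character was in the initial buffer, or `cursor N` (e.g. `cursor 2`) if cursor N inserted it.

After op 1 (delete): buffer="pagvrn" (len 6), cursors c1@1 c2@2, authorship ......
After op 2 (delete): buffer="gvrn" (len 4), cursors c1@0 c2@0, authorship ....
After op 3 (move_right): buffer="gvrn" (len 4), cursors c1@1 c2@1, authorship ....
After op 4 (delete): buffer="vrn" (len 3), cursors c1@0 c2@0, authorship ...
After op 5 (add_cursor(3)): buffer="vrn" (len 3), cursors c1@0 c2@0 c3@3, authorship ...
After op 6 (insert('x')): buffer="xxvrnx" (len 6), cursors c1@2 c2@2 c3@6, authorship 12...3
After op 7 (insert('j')): buffer="xxjjvrnxj" (len 9), cursors c1@4 c2@4 c3@9, authorship 1212...33
After op 8 (move_right): buffer="xxjjvrnxj" (len 9), cursors c1@5 c2@5 c3@9, authorship 1212...33
Authorship (.=original, N=cursor N): 1 2 1 2 . . . 3 3
Index 3: author = 2

Answer: cursor 2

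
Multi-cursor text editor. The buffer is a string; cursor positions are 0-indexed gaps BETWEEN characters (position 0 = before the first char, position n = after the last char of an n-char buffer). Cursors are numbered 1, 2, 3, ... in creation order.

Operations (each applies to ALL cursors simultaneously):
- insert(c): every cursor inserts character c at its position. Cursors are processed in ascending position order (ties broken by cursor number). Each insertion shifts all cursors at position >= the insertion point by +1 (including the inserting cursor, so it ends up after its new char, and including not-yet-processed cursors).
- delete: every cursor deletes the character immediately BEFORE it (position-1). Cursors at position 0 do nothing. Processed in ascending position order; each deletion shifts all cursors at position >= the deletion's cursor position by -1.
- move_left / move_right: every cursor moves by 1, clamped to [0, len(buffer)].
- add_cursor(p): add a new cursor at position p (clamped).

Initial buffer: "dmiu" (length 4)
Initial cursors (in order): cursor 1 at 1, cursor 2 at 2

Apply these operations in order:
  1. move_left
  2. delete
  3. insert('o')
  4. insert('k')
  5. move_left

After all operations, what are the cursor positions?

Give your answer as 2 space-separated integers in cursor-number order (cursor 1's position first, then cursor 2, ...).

After op 1 (move_left): buffer="dmiu" (len 4), cursors c1@0 c2@1, authorship ....
After op 2 (delete): buffer="miu" (len 3), cursors c1@0 c2@0, authorship ...
After op 3 (insert('o')): buffer="oomiu" (len 5), cursors c1@2 c2@2, authorship 12...
After op 4 (insert('k')): buffer="ookkmiu" (len 7), cursors c1@4 c2@4, authorship 1212...
After op 5 (move_left): buffer="ookkmiu" (len 7), cursors c1@3 c2@3, authorship 1212...

Answer: 3 3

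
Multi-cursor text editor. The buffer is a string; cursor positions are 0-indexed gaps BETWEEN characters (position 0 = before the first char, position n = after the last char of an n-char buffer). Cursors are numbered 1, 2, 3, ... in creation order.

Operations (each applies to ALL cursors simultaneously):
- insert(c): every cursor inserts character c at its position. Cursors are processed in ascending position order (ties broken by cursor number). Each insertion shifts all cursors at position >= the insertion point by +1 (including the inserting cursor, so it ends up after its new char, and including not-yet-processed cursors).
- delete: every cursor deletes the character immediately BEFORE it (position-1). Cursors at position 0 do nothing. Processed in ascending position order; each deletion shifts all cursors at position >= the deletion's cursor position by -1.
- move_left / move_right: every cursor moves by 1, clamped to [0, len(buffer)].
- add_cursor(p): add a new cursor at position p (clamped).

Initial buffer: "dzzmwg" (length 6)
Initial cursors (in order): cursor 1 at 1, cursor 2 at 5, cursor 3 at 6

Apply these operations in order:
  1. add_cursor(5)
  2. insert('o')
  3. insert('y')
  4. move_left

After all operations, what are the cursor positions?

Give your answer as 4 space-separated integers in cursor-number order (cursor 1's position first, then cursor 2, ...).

Answer: 2 10 13 10

Derivation:
After op 1 (add_cursor(5)): buffer="dzzmwg" (len 6), cursors c1@1 c2@5 c4@5 c3@6, authorship ......
After op 2 (insert('o')): buffer="dozzmwoogo" (len 10), cursors c1@2 c2@8 c4@8 c3@10, authorship .1....24.3
After op 3 (insert('y')): buffer="doyzzmwooyygoy" (len 14), cursors c1@3 c2@11 c4@11 c3@14, authorship .11....2424.33
After op 4 (move_left): buffer="doyzzmwooyygoy" (len 14), cursors c1@2 c2@10 c4@10 c3@13, authorship .11....2424.33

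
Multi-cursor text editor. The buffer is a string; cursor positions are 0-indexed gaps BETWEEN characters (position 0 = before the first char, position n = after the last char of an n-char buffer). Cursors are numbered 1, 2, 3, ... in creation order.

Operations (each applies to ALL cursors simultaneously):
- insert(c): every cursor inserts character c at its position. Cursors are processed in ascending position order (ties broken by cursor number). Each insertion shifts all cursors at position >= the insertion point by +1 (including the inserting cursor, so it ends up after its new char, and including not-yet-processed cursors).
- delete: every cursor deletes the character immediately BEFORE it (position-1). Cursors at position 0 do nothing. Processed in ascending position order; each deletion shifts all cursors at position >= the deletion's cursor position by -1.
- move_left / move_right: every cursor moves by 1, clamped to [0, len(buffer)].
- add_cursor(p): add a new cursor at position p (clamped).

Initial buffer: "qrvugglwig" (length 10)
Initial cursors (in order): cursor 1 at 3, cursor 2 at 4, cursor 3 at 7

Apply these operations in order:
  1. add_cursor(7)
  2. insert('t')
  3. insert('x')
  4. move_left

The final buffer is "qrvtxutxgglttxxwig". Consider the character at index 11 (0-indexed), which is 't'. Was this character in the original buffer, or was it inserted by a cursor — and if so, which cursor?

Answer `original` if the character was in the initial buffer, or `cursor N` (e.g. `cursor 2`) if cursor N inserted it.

Answer: cursor 3

Derivation:
After op 1 (add_cursor(7)): buffer="qrvugglwig" (len 10), cursors c1@3 c2@4 c3@7 c4@7, authorship ..........
After op 2 (insert('t')): buffer="qrvtutgglttwig" (len 14), cursors c1@4 c2@6 c3@11 c4@11, authorship ...1.2...34...
After op 3 (insert('x')): buffer="qrvtxutxgglttxxwig" (len 18), cursors c1@5 c2@8 c3@15 c4@15, authorship ...11.22...3434...
After op 4 (move_left): buffer="qrvtxutxgglttxxwig" (len 18), cursors c1@4 c2@7 c3@14 c4@14, authorship ...11.22...3434...
Authorship (.=original, N=cursor N): . . . 1 1 . 2 2 . . . 3 4 3 4 . . .
Index 11: author = 3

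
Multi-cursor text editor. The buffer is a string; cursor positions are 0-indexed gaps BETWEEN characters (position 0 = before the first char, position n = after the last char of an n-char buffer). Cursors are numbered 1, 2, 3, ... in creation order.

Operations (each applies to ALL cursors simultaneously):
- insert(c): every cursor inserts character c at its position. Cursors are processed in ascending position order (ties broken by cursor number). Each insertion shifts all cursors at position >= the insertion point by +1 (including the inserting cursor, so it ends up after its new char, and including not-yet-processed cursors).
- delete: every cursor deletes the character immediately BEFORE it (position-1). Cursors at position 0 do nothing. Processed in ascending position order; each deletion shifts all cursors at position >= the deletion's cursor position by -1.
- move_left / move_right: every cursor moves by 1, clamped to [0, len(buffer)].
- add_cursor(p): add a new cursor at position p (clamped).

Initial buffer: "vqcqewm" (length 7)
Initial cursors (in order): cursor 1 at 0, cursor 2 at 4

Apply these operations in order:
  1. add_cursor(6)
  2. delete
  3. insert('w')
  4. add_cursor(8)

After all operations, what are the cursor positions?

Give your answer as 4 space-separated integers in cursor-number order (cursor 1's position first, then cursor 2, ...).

After op 1 (add_cursor(6)): buffer="vqcqewm" (len 7), cursors c1@0 c2@4 c3@6, authorship .......
After op 2 (delete): buffer="vqcem" (len 5), cursors c1@0 c2@3 c3@4, authorship .....
After op 3 (insert('w')): buffer="wvqcwewm" (len 8), cursors c1@1 c2@5 c3@7, authorship 1...2.3.
After op 4 (add_cursor(8)): buffer="wvqcwewm" (len 8), cursors c1@1 c2@5 c3@7 c4@8, authorship 1...2.3.

Answer: 1 5 7 8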